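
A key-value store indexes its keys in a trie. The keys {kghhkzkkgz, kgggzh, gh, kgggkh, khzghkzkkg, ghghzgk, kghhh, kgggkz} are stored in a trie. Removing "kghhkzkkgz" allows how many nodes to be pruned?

6

A node on "kghhkzkkgz"'s path can go only if nothing else ends at it or branches off below it.
The suffix "kzkkgz" (6 nodes) is used only by "kghhkzkkgz"; the node for "kghh" still has the child "h", so pruning stops there.
Nodes removed: 6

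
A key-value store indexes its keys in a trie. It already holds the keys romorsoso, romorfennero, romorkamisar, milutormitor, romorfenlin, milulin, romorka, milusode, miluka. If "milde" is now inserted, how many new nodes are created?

The longest prefix of "milde" already in the trie is "mil" (length 3).
Each of the 2 remaining characters creates one node.

2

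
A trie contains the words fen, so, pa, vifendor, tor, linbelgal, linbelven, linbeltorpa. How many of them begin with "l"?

Filter for entries beginning with "l":
Words under "l": linbelgal, linbeltorpa, linbelven
Count: 3

3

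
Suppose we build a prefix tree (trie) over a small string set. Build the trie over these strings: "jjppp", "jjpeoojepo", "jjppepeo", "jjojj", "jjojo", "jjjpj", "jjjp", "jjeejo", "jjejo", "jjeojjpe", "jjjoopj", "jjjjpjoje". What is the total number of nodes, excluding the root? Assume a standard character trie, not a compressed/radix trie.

44

Count nodes per top-level branch (shared prefixes stored once):
  'j'-branch (jjeejo, jjejo, jjeojjpe, jjjjpjoje, jjjoopj, jjjp, jjjpj, jjojj, jjojo, jjpeoojepo, jjppepeo, jjppp): 44 nodes
Sum: 44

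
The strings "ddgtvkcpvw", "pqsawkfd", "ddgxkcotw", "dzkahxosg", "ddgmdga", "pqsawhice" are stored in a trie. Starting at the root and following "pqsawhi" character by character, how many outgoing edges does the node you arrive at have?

1

Follow the path "pqsawhi" to its node, then look at its outgoing edges.
Characters that immediately follow "pqsawhi" among the stored strings: {c}.
That node has 1 child edge.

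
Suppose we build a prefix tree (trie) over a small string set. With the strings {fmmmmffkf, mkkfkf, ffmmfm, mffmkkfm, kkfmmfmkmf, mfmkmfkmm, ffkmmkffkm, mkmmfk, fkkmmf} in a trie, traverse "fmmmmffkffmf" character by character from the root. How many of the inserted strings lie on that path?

Check each prefix of "fmmmmffkffmf" against the stored set — each match is an end-marker on the path.
Prefixes of the query that are stored words: "fmmmmffkf"
Count: 1

1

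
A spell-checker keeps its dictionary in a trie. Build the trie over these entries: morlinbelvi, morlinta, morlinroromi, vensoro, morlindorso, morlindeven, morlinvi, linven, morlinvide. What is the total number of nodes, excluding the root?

Insert word by word; a character creates a node only if that edge doesn't already exist:
  "morlinbelvi" → 11 new (m, o, r, l, i, n, b, e, l, v, i)
  "morlinta" → prefix "morlin" already present; 2 new (t, a)
  "morlinroromi" → prefix "morlin" already present; 6 new (r, o, r, o, m, i)
  "vensoro" → 7 new (v, e, n, s, o, r, o)
  "morlindorso" → prefix "morlin" already present; 5 new (d, o, r, s, o)
  "morlindeven" → prefix "morlind" already present; 4 new (e, v, e, n)
  "morlinvi" → prefix "morlin" already present; 2 new (v, i)
  "linven" → 6 new (l, i, n, v, e, n)
  "morlinvide" → prefix "morlinvi" already present; 2 new (d, e)
Total nodes = 11 + 2 + 6 + 7 + 5 + 4 + 2 + 6 + 2 = 45

45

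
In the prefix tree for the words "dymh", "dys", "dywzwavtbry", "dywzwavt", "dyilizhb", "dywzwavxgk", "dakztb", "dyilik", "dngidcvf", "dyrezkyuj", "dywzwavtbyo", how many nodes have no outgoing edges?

10

A leaf is a node with no children — equivalently, the end of a word that is not a proper prefix of any other stored word.
Those words: "dakztb", "dngidcvf", "dyilik", "dyilizhb", "dymh", "dyrezkyuj", "dys", "dywzwavtbry", "dywzwavtbyo", "dywzwavxgk"
Leaf count: 10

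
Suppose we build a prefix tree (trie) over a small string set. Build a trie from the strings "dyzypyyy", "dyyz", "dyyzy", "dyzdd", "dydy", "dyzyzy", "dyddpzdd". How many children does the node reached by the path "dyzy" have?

2

Follow the path "dyzy" to its node, then look at its outgoing edges.
Distinct next characters after "dyzy": p, z.
That node has 2 child edges.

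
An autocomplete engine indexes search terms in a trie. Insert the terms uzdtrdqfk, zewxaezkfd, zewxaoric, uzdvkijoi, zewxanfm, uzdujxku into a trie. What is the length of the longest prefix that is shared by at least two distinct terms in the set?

5

The deepest shared node is where two words last agree before diverging.
e.g. "zewxaezkfd" and "zewxanfm" share the prefix "zewxa" of length 5; no pair shares a longer one.
Longest shared-prefix length: 5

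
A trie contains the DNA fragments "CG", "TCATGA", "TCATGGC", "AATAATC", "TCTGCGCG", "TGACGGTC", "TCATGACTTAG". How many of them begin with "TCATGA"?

2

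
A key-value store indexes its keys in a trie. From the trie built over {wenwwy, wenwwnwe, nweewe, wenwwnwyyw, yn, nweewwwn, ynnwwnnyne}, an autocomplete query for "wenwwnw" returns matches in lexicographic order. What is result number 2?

Words with prefix "wenwwnw", in lexicographic order: "wenwwnwe", "wenwwnwyyw"
The 2nd is wenwwnwyyw.

wenwwnwyyw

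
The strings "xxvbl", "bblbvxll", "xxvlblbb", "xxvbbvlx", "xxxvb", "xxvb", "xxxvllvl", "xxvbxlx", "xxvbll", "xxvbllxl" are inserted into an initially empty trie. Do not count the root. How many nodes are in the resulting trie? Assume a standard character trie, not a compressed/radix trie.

Insert word by word; a character creates a node only if that edge doesn't already exist:
  "xxvbl" → 5 new (x, x, v, b, l)
  "bblbvxll" → 8 new (b, b, l, b, v, x, l, l)
  "xxvlblbb" → prefix "xxv" already present; 5 new (l, b, l, b, b)
  "xxvbbvlx" → prefix "xxvb" already present; 4 new (b, v, l, x)
  "xxxvb" → prefix "xx" already present; 3 new (x, v, b)
  "xxvb" → prefix "xxvb" already present; 0 new (none)
  "xxxvllvl" → prefix "xxxv" already present; 4 new (l, l, v, l)
  "xxvbxlx" → prefix "xxvb" already present; 3 new (x, l, x)
  "xxvbll" → prefix "xxvbl" already present; 1 new (l)
  "xxvbllxl" → prefix "xxvbll" already present; 2 new (x, l)
Total nodes = 5 + 8 + 5 + 4 + 3 + 0 + 4 + 3 + 1 + 2 = 35

35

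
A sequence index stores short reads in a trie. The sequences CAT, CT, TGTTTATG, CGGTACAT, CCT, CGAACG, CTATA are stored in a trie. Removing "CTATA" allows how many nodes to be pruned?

3

After clearing the end-marker at "CTATA", prune upward until reaching a node still needed by another word.
The suffix "ATA" (3 nodes) is used only by "CTATA"; "CT" is itself a stored word, so pruning stops there.
Nodes removed: 3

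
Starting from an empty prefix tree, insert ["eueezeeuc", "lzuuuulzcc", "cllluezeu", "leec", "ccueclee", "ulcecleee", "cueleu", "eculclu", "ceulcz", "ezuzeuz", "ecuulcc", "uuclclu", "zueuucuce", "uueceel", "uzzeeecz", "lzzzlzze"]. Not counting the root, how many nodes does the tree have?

For each word, the new-node count is its length minus the longest prefix already in the trie:
  "eueezeeuc" → 9 new (e, u, e, e, z, e, e, u, c)
  "lzuuuulzcc" → 10 new (l, z, u, u, u, u, l, z, c, c)
  "cllluezeu" → 9 new (c, l, l, l, u, e, z, e, u)
  "leec" → prefix "l" already present; 3 new (e, e, c)
  "ccueclee" → prefix "c" already present; 7 new (c, u, e, c, l, e, e)
  "ulcecleee" → 9 new (u, l, c, e, c, l, e, e, e)
  "cueleu" → prefix "c" already present; 5 new (u, e, l, e, u)
  "eculclu" → prefix "e" already present; 6 new (c, u, l, c, l, u)
  "ceulcz" → prefix "c" already present; 5 new (e, u, l, c, z)
  "ezuzeuz" → prefix "e" already present; 6 new (z, u, z, e, u, z)
  "ecuulcc" → prefix "ecu" already present; 4 new (u, l, c, c)
  "uuclclu" → prefix "u" already present; 6 new (u, c, l, c, l, u)
  "zueuucuce" → 9 new (z, u, e, u, u, c, u, c, e)
  "uueceel" → prefix "uu" already present; 5 new (e, c, e, e, l)
  "uzzeeecz" → prefix "u" already present; 7 new (z, z, e, e, e, c, z)
  "lzzzlzze" → prefix "lz" already present; 6 new (z, z, l, z, z, e)
Total nodes = 9 + 10 + 9 + 3 + 7 + 9 + 5 + 6 + 5 + 6 + 4 + 6 + 9 + 5 + 7 + 6 = 106

106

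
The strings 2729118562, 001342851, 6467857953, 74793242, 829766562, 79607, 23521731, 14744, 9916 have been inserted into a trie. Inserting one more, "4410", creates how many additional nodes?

Nothing in the trie begins with "4"; the whole of "4410" is new.
4 − 0 = 4 new nodes.

4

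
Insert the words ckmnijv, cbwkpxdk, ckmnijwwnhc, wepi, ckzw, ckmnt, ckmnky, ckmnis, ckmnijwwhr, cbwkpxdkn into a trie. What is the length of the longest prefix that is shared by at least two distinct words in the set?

The deepest shared node is where two words last agree before diverging.
"cbwkpxdk" and "cbwkpxdkn" agree on "cbwkpxdk" (8 characters) before diverging; nothing deeper is shared.
Longest shared-prefix length: 8

8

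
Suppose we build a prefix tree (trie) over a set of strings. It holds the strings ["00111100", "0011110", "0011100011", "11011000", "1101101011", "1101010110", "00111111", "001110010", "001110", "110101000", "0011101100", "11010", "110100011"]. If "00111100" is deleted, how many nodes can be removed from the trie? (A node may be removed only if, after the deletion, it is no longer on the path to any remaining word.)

1

After clearing the end-marker at "00111100", prune upward until reaching a node still needed by another word.
The suffix "0" (1 node) is used only by "00111100"; "0011110" is itself a stored word, so pruning stops there.
Nodes removed: 1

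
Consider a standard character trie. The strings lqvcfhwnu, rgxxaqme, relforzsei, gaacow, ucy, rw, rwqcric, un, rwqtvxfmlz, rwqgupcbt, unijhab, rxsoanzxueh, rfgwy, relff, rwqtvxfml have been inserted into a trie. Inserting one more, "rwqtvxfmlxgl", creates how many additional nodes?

Walking "rwqtvxfmlxgl" from the root, the first 9 characters ("rwqtvxfml") follow existing edges; "x" is the first miss.
New nodes needed: |"rwqtvxfmlxgl"| − 9 = 12 − 9 = 3.

3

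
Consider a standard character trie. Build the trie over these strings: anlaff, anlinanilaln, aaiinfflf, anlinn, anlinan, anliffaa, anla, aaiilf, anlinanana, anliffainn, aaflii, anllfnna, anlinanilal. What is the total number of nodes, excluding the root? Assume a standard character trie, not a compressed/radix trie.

Trace insertions, counting only characters that open a new branch:
  "anlaff" → 6 new (a, n, l, a, f, f)
  "anlinanilaln" → prefix "anl" already present; 9 new (i, n, a, n, i, l, a, l, n)
  "aaiinfflf" → prefix "a" already present; 8 new (a, i, i, n, f, f, l, f)
  "anlinn" → prefix "anlin" already present; 1 new (n)
  "anlinan" → prefix "anlinan" already present; 0 new (none)
  "anliffaa" → prefix "anli" already present; 4 new (f, f, a, a)
  "anla" → prefix "anla" already present; 0 new (none)
  "aaiilf" → prefix "aaii" already present; 2 new (l, f)
  "anlinanana" → prefix "anlinan" already present; 3 new (a, n, a)
  "anliffainn" → prefix "anliffa" already present; 3 new (i, n, n)
  "aaflii" → prefix "aa" already present; 4 new (f, l, i, i)
  "anllfnna" → prefix "anl" already present; 5 new (l, f, n, n, a)
  "anlinanilal" → prefix "anlinanilal" already present; 0 new (none)
Total nodes = 6 + 9 + 8 + 1 + 0 + 4 + 0 + 2 + 3 + 3 + 4 + 5 + 0 = 45

45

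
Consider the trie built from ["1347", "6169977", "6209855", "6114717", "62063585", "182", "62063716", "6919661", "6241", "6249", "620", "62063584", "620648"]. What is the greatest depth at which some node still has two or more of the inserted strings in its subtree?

The deepest shared node is where two words last agree before diverging.
e.g. "62063584" and "62063585" share the prefix "6206358" of length 7; no pair shares a longer one.
Longest shared-prefix length: 7

7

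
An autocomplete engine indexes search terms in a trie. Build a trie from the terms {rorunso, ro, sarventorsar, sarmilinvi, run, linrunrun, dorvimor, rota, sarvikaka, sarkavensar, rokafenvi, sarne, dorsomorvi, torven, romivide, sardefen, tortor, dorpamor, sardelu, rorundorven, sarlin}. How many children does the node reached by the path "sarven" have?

1

The children of the "sarven" node are the distinct next characters among strings starting with "sarven".
Distinct next characters after "sarven": t.
That node has 1 child edge.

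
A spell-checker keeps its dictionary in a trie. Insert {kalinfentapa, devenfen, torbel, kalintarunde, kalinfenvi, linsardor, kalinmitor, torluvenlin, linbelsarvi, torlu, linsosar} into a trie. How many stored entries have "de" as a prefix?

Walk to "de"; the words in its subtree are exactly those with that prefix.
Words under "de": devenfen
Count: 1

1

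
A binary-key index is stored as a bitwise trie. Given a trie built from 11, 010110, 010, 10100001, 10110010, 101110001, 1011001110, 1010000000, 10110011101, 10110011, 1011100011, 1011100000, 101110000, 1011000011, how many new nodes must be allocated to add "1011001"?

Every character of "1011001" already lies on an existing path (it is a prefix of some stored word).
No new nodes are needed: 0.

0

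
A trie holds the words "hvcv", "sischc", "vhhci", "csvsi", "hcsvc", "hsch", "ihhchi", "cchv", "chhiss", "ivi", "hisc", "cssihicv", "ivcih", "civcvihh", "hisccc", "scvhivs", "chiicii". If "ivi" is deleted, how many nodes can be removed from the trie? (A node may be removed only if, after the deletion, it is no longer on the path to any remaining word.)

Walk "ivi" from the leaf back toward the root, removing each node that no remaining word uses.
The suffix "i" (1 node) is used only by "ivi"; the node for "iv" still has the child "c", so pruning stops there.
Nodes removed: 1

1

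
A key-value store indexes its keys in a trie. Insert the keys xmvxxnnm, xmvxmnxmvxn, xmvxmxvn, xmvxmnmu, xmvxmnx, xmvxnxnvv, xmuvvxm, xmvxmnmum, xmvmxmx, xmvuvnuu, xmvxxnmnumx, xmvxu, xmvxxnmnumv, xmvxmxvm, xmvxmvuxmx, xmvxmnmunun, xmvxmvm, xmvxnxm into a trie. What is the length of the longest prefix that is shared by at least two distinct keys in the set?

Look for the deepest trie node that still has at least two words in its subtree.
e.g. "xmvxxnmnumv" and "xmvxxnmnumx" share the prefix "xmvxxnmnum" of length 10; no pair shares a longer one.
Longest shared-prefix length: 10

10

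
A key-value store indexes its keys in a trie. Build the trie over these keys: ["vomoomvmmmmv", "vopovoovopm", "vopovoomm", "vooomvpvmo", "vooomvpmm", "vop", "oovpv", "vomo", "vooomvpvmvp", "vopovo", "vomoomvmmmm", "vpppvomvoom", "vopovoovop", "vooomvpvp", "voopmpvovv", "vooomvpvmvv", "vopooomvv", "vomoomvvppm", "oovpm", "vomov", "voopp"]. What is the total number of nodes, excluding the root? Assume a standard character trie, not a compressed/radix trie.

Insert word by word; a character creates a node only if that edge doesn't already exist:
  "vomoomvmmmmv" → 12 new (v, o, m, o, o, m, v, m, m, m, m, v)
  "vopovoovopm" → prefix "vo" already present; 9 new (p, o, v, o, o, v, o, p, m)
  "vopovoomm" → prefix "vopovoo" already present; 2 new (m, m)
  "vooomvpvmo" → prefix "vo" already present; 8 new (o, o, m, v, p, v, m, o)
  "vooomvpmm" → prefix "vooomvp" already present; 2 new (m, m)
  "vop" → prefix "vop" already present; 0 new (none)
  "oovpv" → 5 new (o, o, v, p, v)
  "vomo" → prefix "vomo" already present; 0 new (none)
  "vooomvpvmvp" → prefix "vooomvpvm" already present; 2 new (v, p)
  "vopovo" → prefix "vopovo" already present; 0 new (none)
  "vomoomvmmmm" → prefix "vomoomvmmmm" already present; 0 new (none)
  "vpppvomvoom" → prefix "v" already present; 10 new (p, p, p, v, o, m, v, o, o, m)
  "vopovoovop" → prefix "vopovoovop" already present; 0 new (none)
  "vooomvpvp" → prefix "vooomvpv" already present; 1 new (p)
  "voopmpvovv" → prefix "voo" already present; 7 new (p, m, p, v, o, v, v)
  "vooomvpvmvv" → prefix "vooomvpvmv" already present; 1 new (v)
  "vopooomvv" → prefix "vopo" already present; 5 new (o, o, m, v, v)
  "vomoomvvppm" → prefix "vomoomv" already present; 4 new (v, p, p, m)
  "oovpm" → prefix "oovp" already present; 1 new (m)
  "vomov" → prefix "vomo" already present; 1 new (v)
  "voopp" → prefix "voop" already present; 1 new (p)
Total nodes = 12 + 9 + 2 + 8 + 2 + 0 + 5 + 0 + 2 + 0 + 0 + 10 + 0 + 1 + 7 + 1 + 5 + 4 + 1 + 1 + 1 = 71

71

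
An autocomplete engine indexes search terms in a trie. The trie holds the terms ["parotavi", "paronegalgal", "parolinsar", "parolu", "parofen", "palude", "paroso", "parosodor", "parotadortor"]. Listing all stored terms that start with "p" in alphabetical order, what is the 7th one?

parosodor

DFS of the "p" subtree visits, in order: "palude", "parofen", "parolinsar", "parolu", "paronegalgal", "paroso", "parosodor", "parotadortor", "parotavi"
Position 7: parosodor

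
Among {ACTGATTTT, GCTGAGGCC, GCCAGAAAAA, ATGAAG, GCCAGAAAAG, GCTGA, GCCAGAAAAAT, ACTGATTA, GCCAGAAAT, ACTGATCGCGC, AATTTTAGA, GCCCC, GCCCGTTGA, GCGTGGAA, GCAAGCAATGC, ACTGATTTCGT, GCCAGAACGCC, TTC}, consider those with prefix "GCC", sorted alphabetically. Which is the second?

GCCAGAAAAAT

Filter for "GCC…" and sort: "GCCAGAAAAA", "GCCAGAAAAAT", "GCCAGAAAAG", "GCCAGAAAT", "GCCAGAACGCC", "GCCCC", "GCCCGTTGA"
Position 2: GCCAGAAAAAT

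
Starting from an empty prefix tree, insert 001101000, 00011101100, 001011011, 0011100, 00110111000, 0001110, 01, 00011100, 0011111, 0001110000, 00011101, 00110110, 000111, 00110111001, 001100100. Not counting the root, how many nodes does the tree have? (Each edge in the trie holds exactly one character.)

44

Count nodes per top-level branch (shared prefixes stored once):
  '0'-branch (000111, 0001110, 00011100, 0001110000, 00011101, 00011101100, 001011011, 001100100, 001101000, 00110110, 00110111000, 00110111001, 0011100, 0011111, 01): 44 nodes
Sum: 44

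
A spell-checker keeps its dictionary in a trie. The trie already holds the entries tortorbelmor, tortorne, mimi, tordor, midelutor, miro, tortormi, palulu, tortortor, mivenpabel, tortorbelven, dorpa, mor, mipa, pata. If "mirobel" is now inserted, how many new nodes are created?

3

Walking "mirobel" from the root, the first 4 characters ("miro") follow existing edges; "b" is the first miss.
Each of the 3 remaining characters creates one node.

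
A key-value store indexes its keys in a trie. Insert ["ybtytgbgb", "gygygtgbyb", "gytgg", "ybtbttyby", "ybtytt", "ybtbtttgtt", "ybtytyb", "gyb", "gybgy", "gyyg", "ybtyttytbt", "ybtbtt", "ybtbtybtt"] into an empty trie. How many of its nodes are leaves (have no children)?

A leaf is a node with no children — equivalently, the end of a word that is not a proper prefix of any other stored word.
Those words: "gybgy", "gygygtgbyb", "gytgg", "gyyg", "ybtbtttgtt", "ybtbttyby", "ybtbtybtt", "ybtytgbgb", "ybtyttytbt", "ybtytyb"
Leaf count: 10

10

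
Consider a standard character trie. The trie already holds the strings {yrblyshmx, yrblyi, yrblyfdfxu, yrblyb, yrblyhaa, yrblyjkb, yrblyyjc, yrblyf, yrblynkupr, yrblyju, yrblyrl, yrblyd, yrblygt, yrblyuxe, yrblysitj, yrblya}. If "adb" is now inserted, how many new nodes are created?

3

"adb" shares no prefix with any stored word, so all 3 characters open new nodes.
3 − 0 = 3 new nodes.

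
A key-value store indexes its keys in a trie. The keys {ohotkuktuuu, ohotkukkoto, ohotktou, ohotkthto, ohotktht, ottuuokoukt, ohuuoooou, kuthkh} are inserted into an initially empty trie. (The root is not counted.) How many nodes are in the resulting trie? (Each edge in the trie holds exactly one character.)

44

Count nodes per top-level branch (shared prefixes stored once):
  'k'-branch (kuthkh): 6 nodes
  'o'-branch (ohotktht, ohotkthto, ohotktou, ohotkukkoto, ohotkuktuuu, ohuuoooou, ottuuokoukt): 38 nodes
Sum: 44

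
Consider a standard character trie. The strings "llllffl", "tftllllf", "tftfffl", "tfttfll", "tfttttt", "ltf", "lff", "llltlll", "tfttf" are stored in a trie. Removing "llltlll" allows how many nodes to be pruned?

After clearing the end-marker at "llltlll", prune upward until reaching a node still needed by another word.
The suffix "tlll" (4 nodes) is used only by "llltlll"; the node for "lll" still has the child "l", so pruning stops there.
Nodes removed: 4

4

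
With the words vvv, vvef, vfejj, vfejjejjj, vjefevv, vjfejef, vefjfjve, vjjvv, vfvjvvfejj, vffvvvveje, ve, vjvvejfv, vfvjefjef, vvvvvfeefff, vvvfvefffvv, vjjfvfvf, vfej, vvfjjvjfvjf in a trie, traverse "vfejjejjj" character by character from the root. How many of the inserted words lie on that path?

3

Traverse "vfejjejjj" character by character; count nodes along the way that are marked as word ends.
Prefixes of the query that are stored words: "vfej", "vfejj", "vfejjejjj"
Count: 3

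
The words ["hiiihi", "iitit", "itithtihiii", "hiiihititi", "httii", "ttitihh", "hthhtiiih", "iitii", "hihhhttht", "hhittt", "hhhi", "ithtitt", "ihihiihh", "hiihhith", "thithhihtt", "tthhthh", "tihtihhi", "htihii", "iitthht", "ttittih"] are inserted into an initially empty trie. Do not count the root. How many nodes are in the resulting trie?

107

Count nodes per top-level branch (shared prefixes stored once):
  'h'-branch (hhhi, hhittt, hihhhttht, hiihhith, hiiihi, hiiihititi, hthhtiiih, htihii, httii): 44 nodes
  'i'-branch (ihihiihh, iitii, iitit, iitthht, ithtitt, itithtihiii): 32 nodes
  't'-branch (thithhihtt, tihtihhi, tthhthh, ttitihh, ttittih): 31 nodes
Sum: 107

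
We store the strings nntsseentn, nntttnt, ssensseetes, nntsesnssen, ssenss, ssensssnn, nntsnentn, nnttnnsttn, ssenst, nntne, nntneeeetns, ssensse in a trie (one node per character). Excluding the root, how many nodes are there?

Count nodes per top-level branch (shared prefixes stored once):
  'n'-branch (nntne, nntneeeetns, nntsesnssen, nntsnentn, nntsseentn, nnttnnsttn, nntttnt): 40 nodes
  's'-branch (ssenss, ssensse, ssensseetes, ssensssnn, ssenst): 15 nodes
Sum: 55

55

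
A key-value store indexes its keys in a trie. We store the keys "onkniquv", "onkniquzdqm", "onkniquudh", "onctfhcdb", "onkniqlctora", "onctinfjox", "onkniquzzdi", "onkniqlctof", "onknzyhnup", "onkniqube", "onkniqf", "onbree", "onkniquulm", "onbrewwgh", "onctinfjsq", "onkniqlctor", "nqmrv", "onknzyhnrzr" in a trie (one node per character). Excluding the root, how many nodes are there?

Insert word by word; a character creates a node only if that edge doesn't already exist:
  "onkniquv" → 8 new (o, n, k, n, i, q, u, v)
  "onkniquzdqm" → prefix "onkniqu" already present; 4 new (z, d, q, m)
  "onkniquudh" → prefix "onkniqu" already present; 3 new (u, d, h)
  "onctfhcdb" → prefix "on" already present; 7 new (c, t, f, h, c, d, b)
  "onkniqlctora" → prefix "onkniq" already present; 6 new (l, c, t, o, r, a)
  "onctinfjox" → prefix "onct" already present; 6 new (i, n, f, j, o, x)
  "onkniquzzdi" → prefix "onkniquz" already present; 3 new (z, d, i)
  "onkniqlctof" → prefix "onkniqlcto" already present; 1 new (f)
  "onknzyhnup" → prefix "onkn" already present; 6 new (z, y, h, n, u, p)
  "onkniqube" → prefix "onkniqu" already present; 2 new (b, e)
  "onkniqf" → prefix "onkniq" already present; 1 new (f)
  "onbree" → prefix "on" already present; 4 new (b, r, e, e)
  "onkniquulm" → prefix "onkniquu" already present; 2 new (l, m)
  "onbrewwgh" → prefix "onbre" already present; 4 new (w, w, g, h)
  "onctinfjsq" → prefix "onctinfj" already present; 2 new (s, q)
  "onkniqlctor" → prefix "onkniqlctor" already present; 0 new (none)
  "nqmrv" → 5 new (n, q, m, r, v)
  "onknzyhnrzr" → prefix "onknzyhn" already present; 3 new (r, z, r)
Total nodes = 8 + 4 + 3 + 7 + 6 + 6 + 3 + 1 + 6 + 2 + 1 + 4 + 2 + 4 + 2 + 0 + 5 + 3 = 67

67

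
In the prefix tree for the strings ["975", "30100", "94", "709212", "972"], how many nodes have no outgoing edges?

Leaves are exactly the stored words that no other stored word extends.
Those words: "30100", "709212", "94", "972", "975"
Leaf count: 5

5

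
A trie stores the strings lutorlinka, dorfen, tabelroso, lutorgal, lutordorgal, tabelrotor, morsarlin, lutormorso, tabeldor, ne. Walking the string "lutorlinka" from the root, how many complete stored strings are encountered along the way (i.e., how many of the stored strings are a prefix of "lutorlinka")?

Walk "lutorlinka" from the root; an end-of-word marker is hit whenever a stored word is a prefix of "lutorlinka".
Prefixes of the query that are stored words: "lutorlinka"
Count: 1

1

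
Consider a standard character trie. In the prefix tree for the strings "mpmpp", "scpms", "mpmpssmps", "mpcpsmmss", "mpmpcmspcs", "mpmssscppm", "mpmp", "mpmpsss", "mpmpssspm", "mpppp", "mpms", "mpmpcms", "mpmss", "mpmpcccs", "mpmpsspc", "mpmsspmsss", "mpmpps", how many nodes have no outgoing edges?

Leaves are exactly the stored words that no other stored word extends.
Those words: "mpcpsmmss", "mpmpcccs", "mpmpcmspcs", "mpmpps", "mpmpssmps", "mpmpsspc", "mpmpssspm", "mpmsspmsss", "mpmssscppm", "mpppp", "scpms"
Leaf count: 11

11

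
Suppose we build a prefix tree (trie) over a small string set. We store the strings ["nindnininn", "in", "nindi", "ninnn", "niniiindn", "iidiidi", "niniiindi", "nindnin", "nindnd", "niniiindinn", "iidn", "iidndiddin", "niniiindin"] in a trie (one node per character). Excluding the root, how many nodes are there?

Trie structure (* marks end of a word):
(root)
├─ i
│  ├─ i
│  │  └─ d
│  │     ├─ i
│  │     │  └─ i
│  │     │     └─ d
│  │     │        └─ i *
│  │     └─ n *
│  │        └─ d
│  │           └─ i
│  │              └─ d
│  │                 └─ d
│  │                    └─ i
│  │                       └─ n *
│  └─ n *
└─ n
   └─ i
      └─ n
         ├─ d
         │  ├─ i *
         │  └─ n
         │     ├─ d *
         │     └─ i
         │        └─ n *
         │           └─ i
         │              └─ n
         │                 └─ n *
         ├─ i
         │  └─ i
         │     └─ i
         │        └─ n
         │           └─ d
         │              ├─ i *
         │              │  └─ n *
         │              │     └─ n *
         │              └─ n *
         └─ n
            └─ n *
Counting every labelled node above: 38.

38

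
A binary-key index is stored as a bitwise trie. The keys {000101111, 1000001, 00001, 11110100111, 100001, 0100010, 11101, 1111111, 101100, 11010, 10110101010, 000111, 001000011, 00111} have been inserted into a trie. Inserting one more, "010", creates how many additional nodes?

0

"010" is already a full path in the trie; only an end-marker is added.
No new nodes are needed: 0.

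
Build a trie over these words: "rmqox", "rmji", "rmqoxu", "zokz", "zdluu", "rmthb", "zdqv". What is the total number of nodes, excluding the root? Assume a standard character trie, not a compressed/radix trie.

For each word, the new-node count is its length minus the longest prefix already in the trie:
  "rmqox" → 5 new (r, m, q, o, x)
  "rmji" → prefix "rm" already present; 2 new (j, i)
  "rmqoxu" → prefix "rmqox" already present; 1 new (u)
  "zokz" → 4 new (z, o, k, z)
  "zdluu" → prefix "z" already present; 4 new (d, l, u, u)
  "rmthb" → prefix "rm" already present; 3 new (t, h, b)
  "zdqv" → prefix "zd" already present; 2 new (q, v)
Total nodes = 5 + 2 + 1 + 4 + 4 + 3 + 2 = 21

21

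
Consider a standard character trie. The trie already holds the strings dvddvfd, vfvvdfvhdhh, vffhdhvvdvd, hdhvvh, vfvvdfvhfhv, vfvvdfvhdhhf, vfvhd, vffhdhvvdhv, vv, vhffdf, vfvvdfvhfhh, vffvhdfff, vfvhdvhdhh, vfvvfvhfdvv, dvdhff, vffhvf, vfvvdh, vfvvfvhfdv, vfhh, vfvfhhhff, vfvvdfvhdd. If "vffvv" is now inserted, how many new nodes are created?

The longest prefix of "vffvv" already in the trie is "vffv" (length 4).
So 5 − 4 = 1 new nodes.

1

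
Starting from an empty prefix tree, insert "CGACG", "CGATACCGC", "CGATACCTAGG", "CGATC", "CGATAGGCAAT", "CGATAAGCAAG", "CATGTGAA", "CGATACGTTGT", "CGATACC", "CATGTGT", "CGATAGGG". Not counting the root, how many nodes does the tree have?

Trace insertions, counting only characters that open a new branch:
  "CGACG" → 5 new (C, G, A, C, G)
  "CGATACCGC" → prefix "CGA" already present; 6 new (T, A, C, C, G, C)
  "CGATACCTAGG" → prefix "CGATACC" already present; 4 new (T, A, G, G)
  "CGATC" → prefix "CGAT" already present; 1 new (C)
  "CGATAGGCAAT" → prefix "CGATA" already present; 6 new (G, G, C, A, A, T)
  "CGATAAGCAAG" → prefix "CGATA" already present; 6 new (A, G, C, A, A, G)
  "CATGTGAA" → prefix "C" already present; 7 new (A, T, G, T, G, A, A)
  "CGATACGTTGT" → prefix "CGATAC" already present; 5 new (G, T, T, G, T)
  "CGATACC" → prefix "CGATACC" already present; 0 new (none)
  "CATGTGT" → prefix "CATGTG" already present; 1 new (T)
  "CGATAGGG" → prefix "CGATAGG" already present; 1 new (G)
Total nodes = 5 + 6 + 4 + 1 + 6 + 6 + 7 + 5 + 0 + 1 + 1 = 42

42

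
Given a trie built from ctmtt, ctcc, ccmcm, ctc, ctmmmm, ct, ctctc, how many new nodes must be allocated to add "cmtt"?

3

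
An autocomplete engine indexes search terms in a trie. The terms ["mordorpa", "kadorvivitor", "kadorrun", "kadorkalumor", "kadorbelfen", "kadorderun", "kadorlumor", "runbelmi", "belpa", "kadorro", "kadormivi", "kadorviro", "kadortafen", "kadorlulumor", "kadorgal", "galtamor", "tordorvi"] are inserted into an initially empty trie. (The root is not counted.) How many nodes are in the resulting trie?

For each word, the new-node count is its length minus the longest prefix already in the trie:
  "mordorpa" → 8 new (m, o, r, d, o, r, p, a)
  "kadorvivitor" → 12 new (k, a, d, o, r, v, i, v, i, t, o, r)
  "kadorrun" → prefix "kador" already present; 3 new (r, u, n)
  "kadorkalumor" → prefix "kador" already present; 7 new (k, a, l, u, m, o, r)
  "kadorbelfen" → prefix "kador" already present; 6 new (b, e, l, f, e, n)
  "kadorderun" → prefix "kador" already present; 5 new (d, e, r, u, n)
  "kadorlumor" → prefix "kador" already present; 5 new (l, u, m, o, r)
  "runbelmi" → 8 new (r, u, n, b, e, l, m, i)
  "belpa" → 5 new (b, e, l, p, a)
  "kadorro" → prefix "kadorr" already present; 1 new (o)
  "kadormivi" → prefix "kador" already present; 4 new (m, i, v, i)
  "kadorviro" → prefix "kadorvi" already present; 2 new (r, o)
  "kadortafen" → prefix "kador" already present; 5 new (t, a, f, e, n)
  "kadorlulumor" → prefix "kadorlu" already present; 5 new (l, u, m, o, r)
  "kadorgal" → prefix "kador" already present; 3 new (g, a, l)
  "galtamor" → 8 new (g, a, l, t, a, m, o, r)
  "tordorvi" → 8 new (t, o, r, d, o, r, v, i)
Total nodes = 8 + 12 + 3 + 7 + 6 + 5 + 5 + 8 + 5 + 1 + 4 + 2 + 5 + 5 + 3 + 8 + 8 = 95

95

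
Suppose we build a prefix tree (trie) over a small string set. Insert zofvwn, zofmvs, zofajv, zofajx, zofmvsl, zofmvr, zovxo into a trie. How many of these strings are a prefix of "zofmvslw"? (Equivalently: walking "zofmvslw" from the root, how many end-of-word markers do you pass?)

Walk "zofmvslw" from the root; an end-of-word marker is hit whenever a stored word is a prefix of "zofmvslw".
Prefixes of the query that are stored words: "zofmvs", "zofmvsl"
Count: 2

2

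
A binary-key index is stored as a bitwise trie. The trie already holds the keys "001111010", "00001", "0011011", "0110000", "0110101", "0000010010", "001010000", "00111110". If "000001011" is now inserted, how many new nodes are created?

The longest prefix of "000001011" already in the trie is "0000010" (length 7).
New nodes needed: |"000001011"| − 7 = 9 − 7 = 2.

2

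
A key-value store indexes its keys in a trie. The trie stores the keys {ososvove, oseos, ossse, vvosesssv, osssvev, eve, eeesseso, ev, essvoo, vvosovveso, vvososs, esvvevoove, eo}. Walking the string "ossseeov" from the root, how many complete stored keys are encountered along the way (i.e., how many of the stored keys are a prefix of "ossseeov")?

1

Check each prefix of "ossseeov" against the stored set — each match is an end-marker on the path.
Prefixes of the query that are stored words: "ossse"
Count: 1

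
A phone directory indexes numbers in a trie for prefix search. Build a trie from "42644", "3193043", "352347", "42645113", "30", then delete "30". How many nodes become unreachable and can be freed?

After clearing the end-marker at "30", prune upward until reaching a node still needed by another word.
The suffix "0" (1 node) is used only by "30"; the node for "3" still has the child "1", so pruning stops there.
Nodes removed: 1

1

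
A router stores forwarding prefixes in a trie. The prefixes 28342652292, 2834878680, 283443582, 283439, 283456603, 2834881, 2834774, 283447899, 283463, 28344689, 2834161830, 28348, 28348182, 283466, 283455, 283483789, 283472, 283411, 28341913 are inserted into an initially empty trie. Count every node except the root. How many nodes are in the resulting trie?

63

Insert word by word; a character creates a node only if that edge doesn't already exist:
  "28342652292" → 11 new (2, 8, 3, 4, 2, 6, 5, 2, 2, 9, 2)
  "2834878680" → prefix "2834" already present; 6 new (8, 7, 8, 6, 8, 0)
  "283443582" → prefix "2834" already present; 5 new (4, 3, 5, 8, 2)
  "283439" → prefix "2834" already present; 2 new (3, 9)
  "283456603" → prefix "2834" already present; 5 new (5, 6, 6, 0, 3)
  "2834881" → prefix "28348" already present; 2 new (8, 1)
  "2834774" → prefix "2834" already present; 3 new (7, 7, 4)
  "283447899" → prefix "28344" already present; 4 new (7, 8, 9, 9)
  "283463" → prefix "2834" already present; 2 new (6, 3)
  "28344689" → prefix "28344" already present; 3 new (6, 8, 9)
  "2834161830" → prefix "2834" already present; 6 new (1, 6, 1, 8, 3, 0)
  "28348" → prefix "28348" already present; 0 new (none)
  "28348182" → prefix "28348" already present; 3 new (1, 8, 2)
  "283466" → prefix "28346" already present; 1 new (6)
  "283455" → prefix "28345" already present; 1 new (5)
  "283483789" → prefix "28348" already present; 4 new (3, 7, 8, 9)
  "283472" → prefix "28347" already present; 1 new (2)
  "283411" → prefix "28341" already present; 1 new (1)
  "28341913" → prefix "28341" already present; 3 new (9, 1, 3)
Total nodes = 11 + 6 + 5 + 2 + 5 + 2 + 3 + 4 + 2 + 3 + 6 + 0 + 3 + 1 + 1 + 4 + 1 + 1 + 3 = 63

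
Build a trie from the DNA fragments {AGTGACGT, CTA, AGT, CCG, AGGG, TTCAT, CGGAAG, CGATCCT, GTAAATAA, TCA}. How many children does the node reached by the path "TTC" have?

Follow the path "TTC" to its node, then look at its outgoing edges.
Distinct next characters after "TTC": A.
That node has 1 child edge.

1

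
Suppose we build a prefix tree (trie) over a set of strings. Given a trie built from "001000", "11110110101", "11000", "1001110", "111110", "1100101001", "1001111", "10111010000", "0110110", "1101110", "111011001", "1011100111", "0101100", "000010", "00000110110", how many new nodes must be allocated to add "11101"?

Every character of "11101" already lies on an existing path (it is a prefix of some stored word).
No new nodes are needed: 0.

0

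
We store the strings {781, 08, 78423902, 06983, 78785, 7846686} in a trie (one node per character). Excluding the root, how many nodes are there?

22

For each word, the new-node count is its length minus the longest prefix already in the trie:
  "781" → 3 new (7, 8, 1)
  "08" → 2 new (0, 8)
  "78423902" → prefix "78" already present; 6 new (4, 2, 3, 9, 0, 2)
  "06983" → prefix "0" already present; 4 new (6, 9, 8, 3)
  "78785" → prefix "78" already present; 3 new (7, 8, 5)
  "7846686" → prefix "784" already present; 4 new (6, 6, 8, 6)
Total nodes = 3 + 2 + 6 + 4 + 3 + 4 = 22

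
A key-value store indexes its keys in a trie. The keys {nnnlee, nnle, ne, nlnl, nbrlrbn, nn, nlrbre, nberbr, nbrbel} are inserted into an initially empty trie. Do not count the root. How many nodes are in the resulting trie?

Count nodes per top-level branch (shared prefixes stored once):
  'n'-branch (nberbr, nbrbel, nbrlrbn, ne, nlnl, nlrbre, nn, nnle, nnnlee): 29 nodes
Sum: 29

29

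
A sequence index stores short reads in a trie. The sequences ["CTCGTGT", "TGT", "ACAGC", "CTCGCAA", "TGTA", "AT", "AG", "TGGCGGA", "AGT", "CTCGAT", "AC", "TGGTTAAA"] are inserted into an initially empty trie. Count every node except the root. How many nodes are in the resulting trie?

34

Trace insertions, counting only characters that open a new branch:
  "CTCGTGT" → 7 new (C, T, C, G, T, G, T)
  "TGT" → 3 new (T, G, T)
  "ACAGC" → 5 new (A, C, A, G, C)
  "CTCGCAA" → prefix "CTCG" already present; 3 new (C, A, A)
  "TGTA" → prefix "TGT" already present; 1 new (A)
  "AT" → prefix "A" already present; 1 new (T)
  "AG" → prefix "A" already present; 1 new (G)
  "TGGCGGA" → prefix "TG" already present; 5 new (G, C, G, G, A)
  "AGT" → prefix "AG" already present; 1 new (T)
  "CTCGAT" → prefix "CTCG" already present; 2 new (A, T)
  "AC" → prefix "AC" already present; 0 new (none)
  "TGGTTAAA" → prefix "TGG" already present; 5 new (T, T, A, A, A)
Total nodes = 7 + 3 + 5 + 3 + 1 + 1 + 1 + 5 + 1 + 2 + 0 + 5 = 34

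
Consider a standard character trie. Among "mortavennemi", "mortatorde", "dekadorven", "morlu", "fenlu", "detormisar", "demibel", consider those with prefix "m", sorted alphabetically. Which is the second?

Filter for "m…" and sort: "morlu", "mortatorde", "mortavennemi"
Position 2: mortatorde

mortatorde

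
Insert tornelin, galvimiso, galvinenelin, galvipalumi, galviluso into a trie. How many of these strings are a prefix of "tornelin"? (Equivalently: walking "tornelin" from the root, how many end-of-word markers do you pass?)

1

Check each prefix of "tornelin" against the stored set — each match is an end-marker on the path.
Prefixes of the query that are stored words: "tornelin"
Count: 1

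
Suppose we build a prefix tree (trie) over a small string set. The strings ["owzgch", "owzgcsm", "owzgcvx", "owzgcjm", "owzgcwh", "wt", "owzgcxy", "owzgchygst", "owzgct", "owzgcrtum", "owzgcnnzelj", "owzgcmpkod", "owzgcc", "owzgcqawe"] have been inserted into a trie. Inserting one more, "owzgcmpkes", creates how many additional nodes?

2

Walking "owzgcmpkes" from the root, the first 8 characters ("owzgcmpk") follow existing edges; "e" is the first miss.
So 10 − 8 = 2 new nodes.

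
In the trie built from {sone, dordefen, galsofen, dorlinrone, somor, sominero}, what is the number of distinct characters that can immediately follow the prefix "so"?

2

Follow the path "so" to its node, then look at its outgoing edges.
Characters that immediately follow "so" among the stored strings: {m, n}.
That node has 2 child edges.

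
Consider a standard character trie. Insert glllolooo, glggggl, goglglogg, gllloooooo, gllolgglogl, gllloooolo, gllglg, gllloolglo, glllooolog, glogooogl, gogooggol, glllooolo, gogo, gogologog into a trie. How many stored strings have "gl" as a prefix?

10

Traverse to the node for "gl", then collect every word in that subtree.
Matches: "glggggl", "gllglg", "glllolooo", "gllloolglo", "glllooolo", "glllooolog", "gllloooolo", "gllloooooo", "gllolgglogl", "glogooogl"
Count: 10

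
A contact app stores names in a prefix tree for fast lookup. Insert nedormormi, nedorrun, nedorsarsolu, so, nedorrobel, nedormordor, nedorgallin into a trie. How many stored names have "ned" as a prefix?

6

Traverse to the node for "ned", then collect every word in that subtree.
Matches: "nedorgallin", "nedormordor", "nedormormi", "nedorrobel", "nedorrun", "nedorsarsolu"
Count: 6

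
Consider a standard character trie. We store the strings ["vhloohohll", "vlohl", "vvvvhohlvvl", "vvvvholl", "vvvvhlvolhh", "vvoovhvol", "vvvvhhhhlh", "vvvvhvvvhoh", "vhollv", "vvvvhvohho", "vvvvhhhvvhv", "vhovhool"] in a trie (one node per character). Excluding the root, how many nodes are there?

67

Count nodes per top-level branch (shared prefixes stored once):
  'v'-branch (vhloohohll, vhollv, vhovhool, vlohl, vvoovhvol, vvvvhhhhlh, vvvvhhhvvhv, vvvvhlvolhh, vvvvhohlvvl, vvvvholl, vvvvhvohho, vvvvhvvvhoh): 67 nodes
Sum: 67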